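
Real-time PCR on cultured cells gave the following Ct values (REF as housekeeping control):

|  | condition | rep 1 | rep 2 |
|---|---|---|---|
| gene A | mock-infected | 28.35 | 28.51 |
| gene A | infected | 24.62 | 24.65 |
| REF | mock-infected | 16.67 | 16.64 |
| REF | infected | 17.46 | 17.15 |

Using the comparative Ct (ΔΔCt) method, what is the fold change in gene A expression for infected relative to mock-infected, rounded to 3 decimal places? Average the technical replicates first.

21.781

Mean Ct: gene A mock-infected 28.430; gene A infected 24.635; REF mock-infected 16.655; REF infected 17.305
ΔCt(mock-infected) = 28.430 − 16.655 = 11.775
ΔCt(infected) = 24.635 − 17.305 = 7.330
ΔΔCt = 7.330 − 11.775 = -4.445
Fold change = 2^(−(-4.445)) = 2^4.445 = 21.7810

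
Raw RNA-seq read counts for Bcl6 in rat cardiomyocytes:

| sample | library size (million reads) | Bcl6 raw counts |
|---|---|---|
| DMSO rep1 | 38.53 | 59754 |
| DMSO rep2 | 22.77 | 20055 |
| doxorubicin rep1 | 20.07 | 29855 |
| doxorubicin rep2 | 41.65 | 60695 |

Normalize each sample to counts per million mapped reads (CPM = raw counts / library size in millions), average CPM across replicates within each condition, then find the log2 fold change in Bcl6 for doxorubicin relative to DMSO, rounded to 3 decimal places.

0.276

CPM(DMSO rep1) = 59754 / 38.53 = 1550.8435
CPM(DMSO rep2) = 20055 / 22.77 = 880.7642
CPM(doxorubicin rep1) = 29855 / 20.07 = 1487.5436
CPM(doxorubicin rep2) = 60695 / 41.65 = 1457.2629
mean CPM(DMSO) = 1215.8038; mean CPM(doxorubicin) = 1472.4033
Fold change = 1472.4033 / 1215.8038 = 1.21105
log2(1.21105) = 0.2763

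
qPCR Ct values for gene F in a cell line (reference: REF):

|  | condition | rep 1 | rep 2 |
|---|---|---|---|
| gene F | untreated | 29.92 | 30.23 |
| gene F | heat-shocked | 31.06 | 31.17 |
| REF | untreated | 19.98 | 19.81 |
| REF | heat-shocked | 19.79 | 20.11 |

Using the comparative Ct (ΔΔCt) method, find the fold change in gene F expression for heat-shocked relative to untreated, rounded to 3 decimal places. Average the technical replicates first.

0.505

Mean Ct: gene F untreated 30.075; gene F heat-shocked 31.115; REF untreated 19.895; REF heat-shocked 19.950
ΔCt(untreated) = 30.075 − 19.895 = 10.180
ΔCt(heat-shocked) = 31.115 − 19.950 = 11.165
ΔΔCt = 11.165 − 10.180 = 0.985
Fold change = 2^(−0.985) = 0.5052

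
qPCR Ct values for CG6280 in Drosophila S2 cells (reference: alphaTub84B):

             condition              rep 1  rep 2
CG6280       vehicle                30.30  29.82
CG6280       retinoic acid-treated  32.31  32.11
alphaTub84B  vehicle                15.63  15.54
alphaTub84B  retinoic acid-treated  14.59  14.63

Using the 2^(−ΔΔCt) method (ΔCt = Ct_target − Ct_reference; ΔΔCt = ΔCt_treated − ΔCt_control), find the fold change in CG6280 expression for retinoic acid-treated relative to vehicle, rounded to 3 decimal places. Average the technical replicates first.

Mean Ct: CG6280 vehicle 30.060; CG6280 retinoic acid-treated 32.210; alphaTub84B vehicle 15.585; alphaTub84B retinoic acid-treated 14.610
ΔCt(vehicle) = 30.060 − 15.585 = 14.475
ΔCt(retinoic acid-treated) = 32.210 − 14.610 = 17.600
ΔΔCt = 17.600 − 14.475 = 3.125
Fold change = 2^(−3.125) = 0.1146

0.115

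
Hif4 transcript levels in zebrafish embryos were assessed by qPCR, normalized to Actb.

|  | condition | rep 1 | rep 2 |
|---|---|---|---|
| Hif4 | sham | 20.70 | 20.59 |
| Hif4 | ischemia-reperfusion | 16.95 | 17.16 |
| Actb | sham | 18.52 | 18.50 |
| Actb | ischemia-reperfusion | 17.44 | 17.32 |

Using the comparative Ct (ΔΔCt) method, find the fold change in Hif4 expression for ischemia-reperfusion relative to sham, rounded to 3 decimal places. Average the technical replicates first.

Mean Ct: Hif4 sham 20.645; Hif4 ischemia-reperfusion 17.055; Actb sham 18.510; Actb ischemia-reperfusion 17.380
ΔCt(sham) = 20.645 − 18.510 = 2.135
ΔCt(ischemia-reperfusion) = 17.055 − 17.380 = -0.325
ΔΔCt = -0.325 − 2.135 = -2.460
Fold change = 2^(−(-2.460)) = 2^2.460 = 5.5022

5.502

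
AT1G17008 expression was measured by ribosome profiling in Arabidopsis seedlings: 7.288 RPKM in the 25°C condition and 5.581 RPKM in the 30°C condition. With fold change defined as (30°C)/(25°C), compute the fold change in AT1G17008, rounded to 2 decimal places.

Fold change = 5.581 / 7.288 = 0.766
AT1G17008 is downregulated.

0.77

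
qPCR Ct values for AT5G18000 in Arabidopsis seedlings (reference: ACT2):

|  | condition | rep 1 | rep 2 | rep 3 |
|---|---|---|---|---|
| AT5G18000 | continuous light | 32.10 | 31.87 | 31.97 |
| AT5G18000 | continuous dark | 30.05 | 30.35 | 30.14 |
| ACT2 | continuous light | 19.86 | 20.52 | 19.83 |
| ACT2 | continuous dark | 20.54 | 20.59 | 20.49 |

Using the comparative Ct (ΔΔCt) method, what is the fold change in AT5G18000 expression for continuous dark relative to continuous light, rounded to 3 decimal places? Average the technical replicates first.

Mean Ct: AT5G18000 continuous light 31.980; AT5G18000 continuous dark 30.180; ACT2 continuous light 20.070; ACT2 continuous dark 20.540
ΔCt(continuous light) = 31.980 − 20.070 = 11.910
ΔCt(continuous dark) = 30.180 − 20.540 = 9.640
ΔΔCt = 9.640 − 11.910 = -2.270
Fold change = 2^(−(-2.270)) = 2^2.270 = 4.8232

4.823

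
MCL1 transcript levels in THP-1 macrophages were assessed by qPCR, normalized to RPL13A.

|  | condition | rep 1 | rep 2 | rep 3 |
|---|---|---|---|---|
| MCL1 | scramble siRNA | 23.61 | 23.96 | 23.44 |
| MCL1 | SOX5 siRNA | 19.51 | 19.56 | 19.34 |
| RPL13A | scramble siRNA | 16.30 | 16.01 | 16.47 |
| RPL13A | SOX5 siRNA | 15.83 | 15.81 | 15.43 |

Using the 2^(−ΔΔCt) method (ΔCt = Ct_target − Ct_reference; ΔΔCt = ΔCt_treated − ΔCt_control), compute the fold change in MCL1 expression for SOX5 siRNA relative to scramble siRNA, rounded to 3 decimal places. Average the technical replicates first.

Mean Ct: MCL1 scramble siRNA 23.670; MCL1 SOX5 siRNA 19.470; RPL13A scramble siRNA 16.260; RPL13A SOX5 siRNA 15.690
ΔCt(scramble siRNA) = 23.670 − 16.260 = 7.410
ΔCt(SOX5 siRNA) = 19.470 − 15.690 = 3.780
ΔΔCt = 3.780 − 7.410 = -3.630
Fold change = 2^(−(-3.630)) = 2^3.630 = 12.3805

12.381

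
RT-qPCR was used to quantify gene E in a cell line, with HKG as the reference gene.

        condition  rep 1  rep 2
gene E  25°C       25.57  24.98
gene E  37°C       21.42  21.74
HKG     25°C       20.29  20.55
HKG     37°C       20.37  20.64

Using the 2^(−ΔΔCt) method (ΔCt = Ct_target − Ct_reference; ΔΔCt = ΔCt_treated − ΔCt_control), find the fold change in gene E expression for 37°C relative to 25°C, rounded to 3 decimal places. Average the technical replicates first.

13.737

Mean Ct: gene E 25°C 25.275; gene E 37°C 21.580; HKG 25°C 20.420; HKG 37°C 20.505
ΔCt(25°C) = 25.275 − 20.420 = 4.855
ΔCt(37°C) = 21.580 − 20.505 = 1.075
ΔΔCt = 1.075 − 4.855 = -3.780
Fold change = 2^(−(-3.780)) = 2^3.780 = 13.7370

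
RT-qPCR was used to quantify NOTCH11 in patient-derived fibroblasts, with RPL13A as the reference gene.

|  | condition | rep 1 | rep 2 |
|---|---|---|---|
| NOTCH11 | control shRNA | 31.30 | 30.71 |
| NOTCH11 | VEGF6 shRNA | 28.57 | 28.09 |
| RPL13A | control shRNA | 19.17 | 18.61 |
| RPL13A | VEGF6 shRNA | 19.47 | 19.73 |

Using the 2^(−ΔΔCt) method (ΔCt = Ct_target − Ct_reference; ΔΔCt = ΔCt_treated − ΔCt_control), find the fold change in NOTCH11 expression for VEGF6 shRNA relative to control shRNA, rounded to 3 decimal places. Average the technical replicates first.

10.447

Mean Ct: NOTCH11 control shRNA 31.005; NOTCH11 VEGF6 shRNA 28.330; RPL13A control shRNA 18.890; RPL13A VEGF6 shRNA 19.600
ΔCt(control shRNA) = 31.005 − 18.890 = 12.115
ΔCt(VEGF6 shRNA) = 28.330 − 19.600 = 8.730
ΔΔCt = 8.730 − 12.115 = -3.385
Fold change = 2^(−(-3.385)) = 2^3.385 = 10.4469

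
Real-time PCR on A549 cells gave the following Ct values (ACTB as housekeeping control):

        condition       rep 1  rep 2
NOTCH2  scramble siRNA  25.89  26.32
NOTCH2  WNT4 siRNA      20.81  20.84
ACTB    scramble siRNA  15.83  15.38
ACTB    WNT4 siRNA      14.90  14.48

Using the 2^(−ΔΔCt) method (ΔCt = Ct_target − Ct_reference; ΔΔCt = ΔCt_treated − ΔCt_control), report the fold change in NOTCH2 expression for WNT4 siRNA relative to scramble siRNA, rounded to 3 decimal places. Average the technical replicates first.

Mean Ct: NOTCH2 scramble siRNA 26.105; NOTCH2 WNT4 siRNA 20.825; ACTB scramble siRNA 15.605; ACTB WNT4 siRNA 14.690
ΔCt(scramble siRNA) = 26.105 − 15.605 = 10.500
ΔCt(WNT4 siRNA) = 20.825 − 14.690 = 6.135
ΔΔCt = 6.135 − 10.500 = -4.365
Fold change = 2^(−(-4.365)) = 2^4.365 = 20.6061

20.606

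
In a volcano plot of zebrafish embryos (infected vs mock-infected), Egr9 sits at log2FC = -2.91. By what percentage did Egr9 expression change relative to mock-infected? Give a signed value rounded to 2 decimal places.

Fold change = 2^(-2.91) = 0.1330
Percent change = (FC − 1) × 100% = (0.1330 − 1) × 100 = -86.70%

-86.70%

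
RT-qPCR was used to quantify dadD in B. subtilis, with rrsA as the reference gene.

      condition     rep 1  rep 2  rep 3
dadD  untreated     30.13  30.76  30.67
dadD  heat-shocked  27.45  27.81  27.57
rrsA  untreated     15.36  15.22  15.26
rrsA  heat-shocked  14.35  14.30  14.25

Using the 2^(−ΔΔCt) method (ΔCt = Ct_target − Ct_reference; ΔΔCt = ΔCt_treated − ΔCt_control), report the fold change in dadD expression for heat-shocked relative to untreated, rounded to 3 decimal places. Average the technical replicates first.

Mean Ct: dadD untreated 30.520; dadD heat-shocked 27.610; rrsA untreated 15.280; rrsA heat-shocked 14.300
ΔCt(untreated) = 30.520 − 15.280 = 15.240
ΔCt(heat-shocked) = 27.610 − 14.300 = 13.310
ΔΔCt = 13.310 − 15.240 = -1.930
Fold change = 2^(−(-1.930)) = 2^1.930 = 3.8106

3.811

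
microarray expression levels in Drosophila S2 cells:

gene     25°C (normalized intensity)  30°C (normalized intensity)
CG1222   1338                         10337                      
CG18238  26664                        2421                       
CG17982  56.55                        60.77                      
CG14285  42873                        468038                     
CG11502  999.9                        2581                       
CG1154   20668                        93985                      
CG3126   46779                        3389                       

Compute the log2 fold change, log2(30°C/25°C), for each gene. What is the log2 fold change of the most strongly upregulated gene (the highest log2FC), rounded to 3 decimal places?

log2(10337/1338) = 2.950  (CG1222)
log2(2421/26664) = -3.461  (CG18238)
log2(60.77/56.55) = 0.104  (CG17982)
log2(468038/42873) = 3.448  (CG14285)
log2(2581/999.9) = 1.368  (CG11502)
log2(93985/20668) = 2.185  (CG1154)
log2(3389/46779) = -3.787  (CG3126)
CG14285 is most strongly upregulated.

3.448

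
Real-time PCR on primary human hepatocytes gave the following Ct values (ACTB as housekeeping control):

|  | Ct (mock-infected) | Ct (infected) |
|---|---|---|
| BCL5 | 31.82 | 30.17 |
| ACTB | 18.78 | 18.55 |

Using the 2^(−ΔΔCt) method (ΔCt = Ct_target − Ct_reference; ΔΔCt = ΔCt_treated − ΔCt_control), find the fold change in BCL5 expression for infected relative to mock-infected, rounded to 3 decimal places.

ΔCt(mock-infected) = 31.820 − 18.780 = 13.040
ΔCt(infected) = 30.170 − 18.550 = 11.620
ΔΔCt = 11.620 − 13.040 = -1.420
Fold change = 2^(−(-1.420)) = 2^1.420 = 2.6759

2.676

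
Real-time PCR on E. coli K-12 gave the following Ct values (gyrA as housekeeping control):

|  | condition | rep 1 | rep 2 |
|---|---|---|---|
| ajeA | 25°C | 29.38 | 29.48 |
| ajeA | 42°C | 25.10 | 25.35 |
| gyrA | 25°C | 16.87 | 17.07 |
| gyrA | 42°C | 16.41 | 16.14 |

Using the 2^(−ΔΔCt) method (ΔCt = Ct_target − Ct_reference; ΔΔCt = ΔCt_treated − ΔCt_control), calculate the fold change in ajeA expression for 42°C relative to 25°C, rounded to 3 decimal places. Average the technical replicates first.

Mean Ct: ajeA 25°C 29.430; ajeA 42°C 25.225; gyrA 25°C 16.970; gyrA 42°C 16.275
ΔCt(25°C) = 29.430 − 16.970 = 12.460
ΔCt(42°C) = 25.225 − 16.275 = 8.950
ΔΔCt = 8.950 − 12.460 = -3.510
Fold change = 2^(−(-3.510)) = 2^3.510 = 11.3924

11.392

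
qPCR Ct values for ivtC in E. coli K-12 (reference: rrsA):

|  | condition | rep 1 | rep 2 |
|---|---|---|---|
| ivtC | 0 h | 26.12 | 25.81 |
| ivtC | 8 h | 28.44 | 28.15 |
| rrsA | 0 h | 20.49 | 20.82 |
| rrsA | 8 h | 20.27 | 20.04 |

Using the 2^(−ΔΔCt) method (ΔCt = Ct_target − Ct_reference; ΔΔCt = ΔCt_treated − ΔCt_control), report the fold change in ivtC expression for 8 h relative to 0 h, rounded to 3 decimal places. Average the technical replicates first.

Mean Ct: ivtC 0 h 25.965; ivtC 8 h 28.295; rrsA 0 h 20.655; rrsA 8 h 20.155
ΔCt(0 h) = 25.965 − 20.655 = 5.310
ΔCt(8 h) = 28.295 − 20.155 = 8.140
ΔΔCt = 8.140 − 5.310 = 2.830
Fold change = 2^(−2.830) = 0.1406

0.141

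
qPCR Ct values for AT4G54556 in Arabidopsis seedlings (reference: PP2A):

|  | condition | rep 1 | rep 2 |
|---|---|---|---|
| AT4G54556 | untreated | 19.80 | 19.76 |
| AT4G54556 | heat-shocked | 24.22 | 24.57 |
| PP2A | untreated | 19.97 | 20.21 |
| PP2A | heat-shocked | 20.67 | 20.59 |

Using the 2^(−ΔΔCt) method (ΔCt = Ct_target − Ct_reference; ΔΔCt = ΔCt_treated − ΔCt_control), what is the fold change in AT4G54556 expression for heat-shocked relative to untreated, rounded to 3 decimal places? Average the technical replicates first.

Mean Ct: AT4G54556 untreated 19.780; AT4G54556 heat-shocked 24.395; PP2A untreated 20.090; PP2A heat-shocked 20.630
ΔCt(untreated) = 19.780 − 20.090 = -0.310
ΔCt(heat-shocked) = 24.395 − 20.630 = 3.765
ΔΔCt = 3.765 − (-0.310) = 4.075
Fold change = 2^(−4.075) = 0.0593

0.059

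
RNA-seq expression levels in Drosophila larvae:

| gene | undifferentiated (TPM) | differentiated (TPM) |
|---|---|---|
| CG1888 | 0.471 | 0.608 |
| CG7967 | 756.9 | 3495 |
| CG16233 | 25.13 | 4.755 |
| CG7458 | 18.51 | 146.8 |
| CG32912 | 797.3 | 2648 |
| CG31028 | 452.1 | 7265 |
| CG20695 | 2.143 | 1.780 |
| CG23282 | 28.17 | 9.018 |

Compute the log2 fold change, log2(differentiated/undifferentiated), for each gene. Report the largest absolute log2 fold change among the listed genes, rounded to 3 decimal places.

log2(0.608/0.471) = 0.368  (CG1888)
log2(3495/756.9) = 2.207  (CG7967)
log2(4.755/25.13) = -2.402  (CG16233)
log2(146.8/18.51) = 2.987  (CG7458)
log2(2648/797.3) = 1.732  (CG32912)
log2(7265/452.1) = 4.006  (CG31028)
log2(1.780/2.143) = -0.268  (CG20695)
log2(9.018/28.17) = -1.643  (CG23282)
The largest magnitude belongs to CG31028.

4.006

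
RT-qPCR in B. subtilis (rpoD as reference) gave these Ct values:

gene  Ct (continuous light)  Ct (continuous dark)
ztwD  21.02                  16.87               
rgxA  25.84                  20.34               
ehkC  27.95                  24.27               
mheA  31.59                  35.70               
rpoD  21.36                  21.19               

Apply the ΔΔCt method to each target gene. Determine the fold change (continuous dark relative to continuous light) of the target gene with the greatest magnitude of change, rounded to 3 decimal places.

ztwD: ΔΔCt = (16.87−21.19) − (21.02−21.36) = -4.32 − (-0.34) = -3.98; fold change = 2^3.98 = 15.780
rgxA: ΔΔCt = (20.34−21.19) − (25.84−21.36) = -0.85 − 4.48 = -5.33; fold change = 2^5.33 = 40.224
ehkC: ΔΔCt = (24.27−21.19) − (27.95−21.36) = 3.08 − 6.59 = -3.51; fold change = 2^3.51 = 11.392
mheA: ΔΔCt = (35.70−21.19) − (31.59−21.36) = 14.51 − 10.23 = 4.28; fold change = 2^-4.28 = 0.051
rgxA has the largest |ΔΔCt| = 5.33.

40.224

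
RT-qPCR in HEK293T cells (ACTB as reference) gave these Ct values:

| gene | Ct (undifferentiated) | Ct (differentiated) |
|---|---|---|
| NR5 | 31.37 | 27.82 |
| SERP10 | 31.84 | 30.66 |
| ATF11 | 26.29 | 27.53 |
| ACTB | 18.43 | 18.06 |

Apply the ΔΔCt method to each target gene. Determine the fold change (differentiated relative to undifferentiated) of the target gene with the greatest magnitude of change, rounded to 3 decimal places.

9.063

NR5: ΔΔCt = (27.82−18.06) − (31.37−18.43) = 9.76 − 12.94 = -3.18; fold change = 2^3.18 = 9.063
SERP10: ΔΔCt = (30.66−18.06) − (31.84−18.43) = 12.60 − 13.41 = -0.81; fold change = 2^0.81 = 1.753
ATF11: ΔΔCt = (27.53−18.06) − (26.29−18.43) = 9.47 − 7.86 = 1.61; fold change = 2^-1.61 = 0.328
NR5 has the largest |ΔΔCt| = 3.18.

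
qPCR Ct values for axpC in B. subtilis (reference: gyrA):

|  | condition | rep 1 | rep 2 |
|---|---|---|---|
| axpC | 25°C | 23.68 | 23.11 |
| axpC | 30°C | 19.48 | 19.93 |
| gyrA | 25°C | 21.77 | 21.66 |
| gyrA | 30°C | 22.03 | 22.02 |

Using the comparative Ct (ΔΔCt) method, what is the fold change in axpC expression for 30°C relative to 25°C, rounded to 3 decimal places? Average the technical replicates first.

Mean Ct: axpC 25°C 23.395; axpC 30°C 19.705; gyrA 25°C 21.715; gyrA 30°C 22.025
ΔCt(25°C) = 23.395 − 21.715 = 1.680
ΔCt(30°C) = 19.705 − 22.025 = -2.320
ΔΔCt = -2.320 − 1.680 = -4.000
Fold change = 2^(−(-4.000)) = 2^4.000 = 16.0000

16.000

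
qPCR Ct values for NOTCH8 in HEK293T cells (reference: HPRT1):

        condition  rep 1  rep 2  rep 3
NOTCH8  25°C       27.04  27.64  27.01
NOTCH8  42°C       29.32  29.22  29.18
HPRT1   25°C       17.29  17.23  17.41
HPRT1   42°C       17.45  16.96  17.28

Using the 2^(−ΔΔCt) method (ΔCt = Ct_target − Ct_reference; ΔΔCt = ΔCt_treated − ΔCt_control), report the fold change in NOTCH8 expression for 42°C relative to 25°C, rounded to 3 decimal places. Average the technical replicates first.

0.235

Mean Ct: NOTCH8 25°C 27.230; NOTCH8 42°C 29.240; HPRT1 25°C 17.310; HPRT1 42°C 17.230
ΔCt(25°C) = 27.230 − 17.310 = 9.920
ΔCt(42°C) = 29.240 − 17.230 = 12.010
ΔΔCt = 12.010 − 9.920 = 2.090
Fold change = 2^(−2.090) = 0.2349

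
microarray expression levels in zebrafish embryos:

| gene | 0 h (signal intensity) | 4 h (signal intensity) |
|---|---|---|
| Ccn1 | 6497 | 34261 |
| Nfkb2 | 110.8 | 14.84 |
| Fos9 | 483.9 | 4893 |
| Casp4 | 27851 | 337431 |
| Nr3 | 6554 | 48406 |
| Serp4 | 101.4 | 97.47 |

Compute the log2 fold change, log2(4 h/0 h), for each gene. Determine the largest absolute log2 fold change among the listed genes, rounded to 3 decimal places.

log2(34261/6497) = 2.399  (Ccn1)
log2(14.84/110.8) = -2.900  (Nfkb2)
log2(4893/483.9) = 3.338  (Fos9)
log2(337431/27851) = 3.599  (Casp4)
log2(48406/6554) = 2.885  (Nr3)
log2(97.47/101.4) = -0.057  (Serp4)
The largest magnitude belongs to Casp4.

3.599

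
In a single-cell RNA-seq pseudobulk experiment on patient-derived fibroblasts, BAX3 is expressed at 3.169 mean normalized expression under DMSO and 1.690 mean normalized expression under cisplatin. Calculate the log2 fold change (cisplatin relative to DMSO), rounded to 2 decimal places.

-0.91

Fold change = 1.690 / 3.169 = 0.5333
log2(0.5333) = -0.907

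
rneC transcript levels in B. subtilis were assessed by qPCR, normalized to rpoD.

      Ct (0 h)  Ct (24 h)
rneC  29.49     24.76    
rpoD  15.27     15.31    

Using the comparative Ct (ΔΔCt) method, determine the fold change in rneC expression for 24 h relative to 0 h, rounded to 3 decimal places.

27.284

ΔCt(0 h) = 29.490 − 15.270 = 14.220
ΔCt(24 h) = 24.760 − 15.310 = 9.450
ΔΔCt = 9.450 − 14.220 = -4.770
Fold change = 2^(−(-4.770)) = 2^4.770 = 27.2843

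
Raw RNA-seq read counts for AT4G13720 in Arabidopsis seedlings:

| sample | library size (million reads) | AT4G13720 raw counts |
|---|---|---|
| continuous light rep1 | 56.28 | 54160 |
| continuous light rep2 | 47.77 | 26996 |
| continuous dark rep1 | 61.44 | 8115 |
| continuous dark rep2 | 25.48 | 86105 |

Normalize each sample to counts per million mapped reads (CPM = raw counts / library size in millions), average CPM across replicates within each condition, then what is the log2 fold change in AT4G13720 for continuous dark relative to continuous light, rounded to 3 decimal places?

CPM(continuous light rep1) = 54160 / 56.28 = 962.3312
CPM(continuous light rep2) = 26996 / 47.77 = 565.1246
CPM(continuous dark rep1) = 8115 / 61.44 = 132.0801
CPM(continuous dark rep2) = 86105 / 25.48 = 3379.3171
mean CPM(continuous light) = 763.7279; mean CPM(continuous dark) = 1755.6986
Fold change = 1755.6986 / 763.7279 = 2.29885
log2(2.29885) = 1.2009

1.201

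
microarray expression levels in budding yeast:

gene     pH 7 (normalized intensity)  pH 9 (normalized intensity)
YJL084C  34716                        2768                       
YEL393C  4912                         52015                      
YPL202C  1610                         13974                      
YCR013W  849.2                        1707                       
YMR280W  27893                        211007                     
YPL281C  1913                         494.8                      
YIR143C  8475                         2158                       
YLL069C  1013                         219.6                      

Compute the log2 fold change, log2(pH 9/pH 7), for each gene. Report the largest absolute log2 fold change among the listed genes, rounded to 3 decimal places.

log2(2768/34716) = -3.649  (YJL084C)
log2(52015/4912) = 3.405  (YEL393C)
log2(13974/1610) = 3.118  (YPL202C)
log2(1707/849.2) = 1.007  (YCR013W)
log2(211007/27893) = 2.919  (YMR280W)
log2(494.8/1913) = -1.951  (YPL281C)
log2(2158/8475) = -1.974  (YIR143C)
log2(219.6/1013) = -2.206  (YLL069C)
The largest magnitude belongs to YJL084C.

3.649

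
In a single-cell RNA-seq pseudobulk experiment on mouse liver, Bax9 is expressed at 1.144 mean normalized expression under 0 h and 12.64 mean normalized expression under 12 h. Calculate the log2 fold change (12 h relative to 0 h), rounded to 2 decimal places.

Fold change = 12.64 / 1.144 = 11.0490
log2(11.0490) = 3.466

3.47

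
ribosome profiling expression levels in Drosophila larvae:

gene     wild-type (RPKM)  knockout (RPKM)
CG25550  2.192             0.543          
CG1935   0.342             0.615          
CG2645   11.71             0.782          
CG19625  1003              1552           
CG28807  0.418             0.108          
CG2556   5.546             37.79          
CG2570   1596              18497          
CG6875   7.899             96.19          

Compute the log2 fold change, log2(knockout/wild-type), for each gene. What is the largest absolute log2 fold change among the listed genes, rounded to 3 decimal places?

log2(0.543/2.192) = -2.013  (CG25550)
log2(0.615/0.342) = 0.847  (CG1935)
log2(0.782/11.71) = -3.904  (CG2645)
log2(1552/1003) = 0.630  (CG19625)
log2(0.108/0.418) = -1.952  (CG28807)
log2(37.79/5.546) = 2.768  (CG2556)
log2(18497/1596) = 3.535  (CG2570)
log2(96.19/7.899) = 3.606  (CG6875)
The largest magnitude belongs to CG2645.

3.904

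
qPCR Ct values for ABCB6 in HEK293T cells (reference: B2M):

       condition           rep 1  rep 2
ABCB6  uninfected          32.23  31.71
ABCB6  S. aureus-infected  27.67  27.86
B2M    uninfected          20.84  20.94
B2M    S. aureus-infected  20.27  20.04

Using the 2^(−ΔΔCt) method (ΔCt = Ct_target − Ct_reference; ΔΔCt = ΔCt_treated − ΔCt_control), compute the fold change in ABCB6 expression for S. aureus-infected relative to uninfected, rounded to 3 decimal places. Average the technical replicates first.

Mean Ct: ABCB6 uninfected 31.970; ABCB6 S. aureus-infected 27.765; B2M uninfected 20.890; B2M S. aureus-infected 20.155
ΔCt(uninfected) = 31.970 − 20.890 = 11.080
ΔCt(S. aureus-infected) = 27.765 − 20.155 = 7.610
ΔΔCt = 7.610 − 11.080 = -3.470
Fold change = 2^(−(-3.470)) = 2^3.470 = 11.0809

11.081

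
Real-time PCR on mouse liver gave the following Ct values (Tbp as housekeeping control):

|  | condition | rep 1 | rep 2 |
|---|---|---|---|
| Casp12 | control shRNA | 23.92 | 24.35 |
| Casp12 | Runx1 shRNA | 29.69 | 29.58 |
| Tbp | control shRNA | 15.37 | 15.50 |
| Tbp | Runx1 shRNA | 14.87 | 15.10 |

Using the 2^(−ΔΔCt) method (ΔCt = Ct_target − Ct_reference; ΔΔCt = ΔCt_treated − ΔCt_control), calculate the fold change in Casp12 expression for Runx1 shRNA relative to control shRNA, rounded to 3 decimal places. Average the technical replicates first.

Mean Ct: Casp12 control shRNA 24.135; Casp12 Runx1 shRNA 29.635; Tbp control shRNA 15.435; Tbp Runx1 shRNA 14.985
ΔCt(control shRNA) = 24.135 − 15.435 = 8.700
ΔCt(Runx1 shRNA) = 29.635 − 14.985 = 14.650
ΔΔCt = 14.650 − 8.700 = 5.950
Fold change = 2^(−5.950) = 0.0162

0.016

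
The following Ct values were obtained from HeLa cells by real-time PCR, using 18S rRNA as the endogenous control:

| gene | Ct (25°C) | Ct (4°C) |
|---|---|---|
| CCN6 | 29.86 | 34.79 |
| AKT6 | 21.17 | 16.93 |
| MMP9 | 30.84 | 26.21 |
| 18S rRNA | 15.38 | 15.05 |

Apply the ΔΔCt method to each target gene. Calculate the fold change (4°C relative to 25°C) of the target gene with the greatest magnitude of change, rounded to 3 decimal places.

CCN6: ΔΔCt = (34.79−15.05) − (29.86−15.38) = 19.74 − 14.48 = 5.26; fold change = 2^-5.26 = 0.026
AKT6: ΔΔCt = (16.93−15.05) − (21.17−15.38) = 1.88 − 5.79 = -3.91; fold change = 2^3.91 = 15.032
MMP9: ΔΔCt = (26.21−15.05) − (30.84−15.38) = 11.16 − 15.46 = -4.30; fold change = 2^4.30 = 19.698
CCN6 has the largest |ΔΔCt| = 5.26.

0.026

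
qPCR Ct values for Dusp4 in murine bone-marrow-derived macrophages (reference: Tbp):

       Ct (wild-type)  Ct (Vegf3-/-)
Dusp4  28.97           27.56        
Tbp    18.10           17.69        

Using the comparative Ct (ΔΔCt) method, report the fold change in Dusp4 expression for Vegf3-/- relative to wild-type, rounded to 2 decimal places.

ΔCt(wild-type) = 28.970 − 18.100 = 10.870
ΔCt(Vegf3-/-) = 27.560 − 17.690 = 9.870
ΔΔCt = 9.870 − 10.870 = -1.000
Fold change = 2^(−(-1.000)) = 2^1.000 = 2.000

2.00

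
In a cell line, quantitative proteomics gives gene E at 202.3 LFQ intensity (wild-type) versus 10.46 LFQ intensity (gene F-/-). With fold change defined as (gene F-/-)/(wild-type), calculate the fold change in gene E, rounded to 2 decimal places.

Fold change = 10.46 / 202.3 = 0.052
gene E is downregulated.

0.05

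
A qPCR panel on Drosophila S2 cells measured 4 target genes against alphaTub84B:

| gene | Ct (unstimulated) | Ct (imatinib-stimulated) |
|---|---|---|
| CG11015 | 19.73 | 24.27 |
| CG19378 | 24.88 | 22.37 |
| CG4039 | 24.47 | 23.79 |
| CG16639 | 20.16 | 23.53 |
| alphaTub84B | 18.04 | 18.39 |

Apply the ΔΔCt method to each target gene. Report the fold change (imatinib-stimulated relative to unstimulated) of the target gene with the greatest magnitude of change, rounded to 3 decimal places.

0.055

CG11015: ΔΔCt = (24.27−18.39) − (19.73−18.04) = 5.88 − 1.69 = 4.19; fold change = 2^-4.19 = 0.055
CG19378: ΔΔCt = (22.37−18.39) − (24.88−18.04) = 3.98 − 6.84 = -2.86; fold change = 2^2.86 = 7.260
CG4039: ΔΔCt = (23.79−18.39) − (24.47−18.04) = 5.40 − 6.43 = -1.03; fold change = 2^1.03 = 2.042
CG16639: ΔΔCt = (23.53−18.39) − (20.16−18.04) = 5.14 − 2.12 = 3.02; fold change = 2^-3.02 = 0.123
CG11015 has the largest |ΔΔCt| = 4.19.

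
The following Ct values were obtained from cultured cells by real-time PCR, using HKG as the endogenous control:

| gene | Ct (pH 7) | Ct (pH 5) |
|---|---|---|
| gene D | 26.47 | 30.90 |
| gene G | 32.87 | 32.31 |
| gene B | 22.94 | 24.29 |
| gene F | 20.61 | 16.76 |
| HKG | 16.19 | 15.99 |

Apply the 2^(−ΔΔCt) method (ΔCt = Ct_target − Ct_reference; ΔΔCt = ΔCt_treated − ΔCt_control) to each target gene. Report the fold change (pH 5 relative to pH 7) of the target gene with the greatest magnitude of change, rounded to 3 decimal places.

gene D: ΔΔCt = (30.90−15.99) − (26.47−16.19) = 14.91 − 10.28 = 4.63; fold change = 2^-4.63 = 0.040
gene G: ΔΔCt = (32.31−15.99) − (32.87−16.19) = 16.32 − 16.68 = -0.36; fold change = 2^0.36 = 1.283
gene B: ΔΔCt = (24.29−15.99) − (22.94−16.19) = 8.30 − 6.75 = 1.55; fold change = 2^-1.55 = 0.342
gene F: ΔΔCt = (16.76−15.99) − (20.61−16.19) = 0.77 − 4.42 = -3.65; fold change = 2^3.65 = 12.553
gene D has the largest |ΔΔCt| = 4.63.

0.040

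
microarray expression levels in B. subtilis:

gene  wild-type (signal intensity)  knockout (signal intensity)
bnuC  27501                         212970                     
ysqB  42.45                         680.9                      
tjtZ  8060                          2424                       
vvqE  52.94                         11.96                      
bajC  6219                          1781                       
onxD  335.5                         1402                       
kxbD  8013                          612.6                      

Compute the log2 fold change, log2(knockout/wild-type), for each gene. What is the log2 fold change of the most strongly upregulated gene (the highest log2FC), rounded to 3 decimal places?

4.004

log2(212970/27501) = 2.953  (bnuC)
log2(680.9/42.45) = 4.004  (ysqB)
log2(2424/8060) = -1.733  (tjtZ)
log2(11.96/52.94) = -2.146  (vvqE)
log2(1781/6219) = -1.804  (bajC)
log2(1402/335.5) = 2.063  (onxD)
log2(612.6/8013) = -3.709  (kxbD)
ysqB is most strongly upregulated.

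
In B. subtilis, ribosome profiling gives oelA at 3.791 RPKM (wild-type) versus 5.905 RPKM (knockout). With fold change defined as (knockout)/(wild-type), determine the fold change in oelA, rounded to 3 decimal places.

Fold change = 5.905 / 3.791 = 1.5576
oelA is upregulated.

1.558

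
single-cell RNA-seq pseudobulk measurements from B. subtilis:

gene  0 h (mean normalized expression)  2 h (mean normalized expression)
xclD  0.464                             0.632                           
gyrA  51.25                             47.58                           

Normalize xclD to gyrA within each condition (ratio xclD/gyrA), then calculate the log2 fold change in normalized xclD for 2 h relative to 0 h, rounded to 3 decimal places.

xclD/gyrA (0 h) = 0.464 / 51.25 = 0.0090537
xclD/gyrA (2 h) = 0.632 / 47.58 = 0.013283
Fold change = 0.013283 / 0.0090537 = 1.4671
log2(1.4671) = 0.5530

0.553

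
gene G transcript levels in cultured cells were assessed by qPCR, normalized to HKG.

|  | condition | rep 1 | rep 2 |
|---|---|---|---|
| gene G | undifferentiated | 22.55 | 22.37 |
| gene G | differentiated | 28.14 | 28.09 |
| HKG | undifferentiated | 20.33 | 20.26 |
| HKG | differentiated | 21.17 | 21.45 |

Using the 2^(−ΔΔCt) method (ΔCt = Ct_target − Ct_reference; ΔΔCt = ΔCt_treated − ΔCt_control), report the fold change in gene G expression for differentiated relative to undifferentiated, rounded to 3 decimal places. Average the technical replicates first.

0.040

Mean Ct: gene G undifferentiated 22.460; gene G differentiated 28.115; HKG undifferentiated 20.295; HKG differentiated 21.310
ΔCt(undifferentiated) = 22.460 − 20.295 = 2.165
ΔCt(differentiated) = 28.115 − 21.310 = 6.805
ΔΔCt = 6.805 − 2.165 = 4.640
Fold change = 2^(−4.640) = 0.0401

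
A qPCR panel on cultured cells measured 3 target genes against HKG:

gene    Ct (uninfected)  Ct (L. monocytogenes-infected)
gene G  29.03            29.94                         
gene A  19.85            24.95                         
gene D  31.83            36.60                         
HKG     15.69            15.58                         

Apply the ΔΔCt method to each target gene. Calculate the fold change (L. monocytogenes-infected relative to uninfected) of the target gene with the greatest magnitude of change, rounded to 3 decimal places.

0.027

gene G: ΔΔCt = (29.94−15.58) − (29.03−15.69) = 14.36 − 13.34 = 1.02; fold change = 2^-1.02 = 0.493
gene A: ΔΔCt = (24.95−15.58) − (19.85−15.69) = 9.37 − 4.16 = 5.21; fold change = 2^-5.21 = 0.027
gene D: ΔΔCt = (36.60−15.58) − (31.83−15.69) = 21.02 − 16.14 = 4.88; fold change = 2^-4.88 = 0.034
gene A has the largest |ΔΔCt| = 5.21.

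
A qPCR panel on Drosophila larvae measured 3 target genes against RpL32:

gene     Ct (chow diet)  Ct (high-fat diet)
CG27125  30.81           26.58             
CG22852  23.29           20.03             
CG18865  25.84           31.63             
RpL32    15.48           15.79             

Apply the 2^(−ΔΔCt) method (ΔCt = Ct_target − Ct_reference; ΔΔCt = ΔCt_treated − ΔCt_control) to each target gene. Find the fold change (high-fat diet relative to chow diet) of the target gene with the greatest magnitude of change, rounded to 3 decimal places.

CG27125: ΔΔCt = (26.58−15.79) − (30.81−15.48) = 10.79 − 15.33 = -4.54; fold change = 2^4.54 = 23.264
CG22852: ΔΔCt = (20.03−15.79) − (23.29−15.48) = 4.24 − 7.81 = -3.57; fold change = 2^3.57 = 11.876
CG18865: ΔΔCt = (31.63−15.79) − (25.84−15.48) = 15.84 − 10.36 = 5.48; fold change = 2^-5.48 = 0.022
CG18865 has the largest |ΔΔCt| = 5.48.

0.022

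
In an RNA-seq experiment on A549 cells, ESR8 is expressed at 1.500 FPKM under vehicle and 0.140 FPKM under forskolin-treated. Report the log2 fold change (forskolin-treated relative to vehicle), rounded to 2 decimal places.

-3.42

Fold change = 0.140 / 1.500 = 0.0933
log2(0.0933) = -3.421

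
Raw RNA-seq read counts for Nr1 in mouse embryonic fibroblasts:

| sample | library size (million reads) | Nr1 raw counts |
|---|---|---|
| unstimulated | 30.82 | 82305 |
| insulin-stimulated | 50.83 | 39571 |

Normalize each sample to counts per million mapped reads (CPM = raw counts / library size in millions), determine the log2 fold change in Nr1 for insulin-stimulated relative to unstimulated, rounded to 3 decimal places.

-1.778

CPM(unstimulated) = 82305 / 30.82 = 2670.5062
CPM(insulin-stimulated) = 39571 / 50.83 = 778.4970
Fold change = 778.4970 / 2670.5062 = 0.29152
log2(0.29152) = -1.7783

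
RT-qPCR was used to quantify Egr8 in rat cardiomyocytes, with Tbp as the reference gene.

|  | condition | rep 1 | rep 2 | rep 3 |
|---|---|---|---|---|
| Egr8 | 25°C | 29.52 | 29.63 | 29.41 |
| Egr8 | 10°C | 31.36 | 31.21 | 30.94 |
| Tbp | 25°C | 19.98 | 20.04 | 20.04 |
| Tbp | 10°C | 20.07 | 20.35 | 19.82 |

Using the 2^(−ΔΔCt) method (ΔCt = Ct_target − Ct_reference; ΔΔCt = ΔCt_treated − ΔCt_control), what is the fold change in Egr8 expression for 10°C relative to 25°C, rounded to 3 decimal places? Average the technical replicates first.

Mean Ct: Egr8 25°C 29.520; Egr8 10°C 31.170; Tbp 25°C 20.020; Tbp 10°C 20.080
ΔCt(25°C) = 29.520 − 20.020 = 9.500
ΔCt(10°C) = 31.170 − 20.080 = 11.090
ΔΔCt = 11.090 − 9.500 = 1.590
Fold change = 2^(−1.590) = 0.3322

0.332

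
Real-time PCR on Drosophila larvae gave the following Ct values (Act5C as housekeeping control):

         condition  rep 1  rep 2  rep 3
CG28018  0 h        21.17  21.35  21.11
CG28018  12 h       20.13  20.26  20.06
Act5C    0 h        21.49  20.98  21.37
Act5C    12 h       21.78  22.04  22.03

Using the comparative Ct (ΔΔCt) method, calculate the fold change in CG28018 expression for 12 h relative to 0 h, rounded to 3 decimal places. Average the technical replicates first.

Mean Ct: CG28018 0 h 21.210; CG28018 12 h 20.150; Act5C 0 h 21.280; Act5C 12 h 21.950
ΔCt(0 h) = 21.210 − 21.280 = -0.070
ΔCt(12 h) = 20.150 − 21.950 = -1.800
ΔΔCt = -1.800 − (-0.070) = -1.730
Fold change = 2^(−(-1.730)) = 2^1.730 = 3.3173

3.317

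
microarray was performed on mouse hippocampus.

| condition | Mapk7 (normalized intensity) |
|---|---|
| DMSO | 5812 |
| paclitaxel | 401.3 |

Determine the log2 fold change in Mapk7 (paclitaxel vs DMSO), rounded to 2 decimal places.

Fold change = 401.3 / 5812 = 0.0690
log2(0.0690) = -3.856

-3.86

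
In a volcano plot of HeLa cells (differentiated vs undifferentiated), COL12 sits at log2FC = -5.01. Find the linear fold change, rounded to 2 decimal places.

Fold change = 2^(-5.01) = 0.031
That is, COL12 drops to 3.1% of the undifferentiated level.

0.03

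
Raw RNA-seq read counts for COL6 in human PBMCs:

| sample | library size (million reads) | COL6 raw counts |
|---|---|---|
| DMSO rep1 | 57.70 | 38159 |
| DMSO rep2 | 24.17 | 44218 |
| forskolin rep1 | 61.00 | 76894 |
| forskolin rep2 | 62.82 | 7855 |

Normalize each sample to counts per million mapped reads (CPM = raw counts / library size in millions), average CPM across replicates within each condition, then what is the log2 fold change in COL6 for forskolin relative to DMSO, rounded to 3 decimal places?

CPM(DMSO rep1) = 38159 / 57.70 = 661.3345
CPM(DMSO rep2) = 44218 / 24.17 = 1829.4580
CPM(forskolin rep1) = 76894 / 61.00 = 1260.5574
CPM(forskolin rep2) = 7855 / 62.82 = 125.0398
mean CPM(DMSO) = 1245.3962; mean CPM(forskolin) = 692.7986
Fold change = 692.7986 / 1245.3962 = 0.55629
log2(0.55629) = -0.8461

-0.846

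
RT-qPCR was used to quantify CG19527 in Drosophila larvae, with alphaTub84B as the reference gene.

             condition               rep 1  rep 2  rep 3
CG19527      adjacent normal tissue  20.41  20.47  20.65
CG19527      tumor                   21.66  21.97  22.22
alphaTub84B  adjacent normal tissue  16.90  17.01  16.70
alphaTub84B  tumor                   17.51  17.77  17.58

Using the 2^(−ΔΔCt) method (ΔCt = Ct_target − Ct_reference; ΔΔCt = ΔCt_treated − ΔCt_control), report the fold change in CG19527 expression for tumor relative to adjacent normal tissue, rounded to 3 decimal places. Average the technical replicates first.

Mean Ct: CG19527 adjacent normal tissue 20.510; CG19527 tumor 21.950; alphaTub84B adjacent normal tissue 16.870; alphaTub84B tumor 17.620
ΔCt(adjacent normal tissue) = 20.510 − 16.870 = 3.640
ΔCt(tumor) = 21.950 − 17.620 = 4.330
ΔΔCt = 4.330 − 3.640 = 0.690
Fold change = 2^(−0.690) = 0.6199

0.620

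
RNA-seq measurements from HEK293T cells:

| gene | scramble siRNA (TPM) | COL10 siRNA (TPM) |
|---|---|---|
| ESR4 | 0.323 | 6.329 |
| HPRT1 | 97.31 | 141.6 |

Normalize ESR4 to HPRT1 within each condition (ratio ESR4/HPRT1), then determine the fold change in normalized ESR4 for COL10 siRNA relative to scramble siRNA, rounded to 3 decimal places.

13.466

ESR4/HPRT1 (scramble siRNA) = 0.323 / 97.31 = 0.0033193
ESR4/HPRT1 (COL10 siRNA) = 6.329 / 141.6 = 0.044696
Fold change = 0.044696 / 0.0033193 = 13.4656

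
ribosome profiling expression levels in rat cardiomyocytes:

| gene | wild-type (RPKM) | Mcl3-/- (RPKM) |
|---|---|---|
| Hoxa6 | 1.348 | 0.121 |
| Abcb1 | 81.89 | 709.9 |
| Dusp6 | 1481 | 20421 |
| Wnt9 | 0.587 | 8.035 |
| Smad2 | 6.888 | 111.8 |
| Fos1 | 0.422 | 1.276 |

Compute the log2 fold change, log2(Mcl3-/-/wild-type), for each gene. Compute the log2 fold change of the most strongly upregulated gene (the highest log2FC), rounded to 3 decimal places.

log2(0.121/1.348) = -3.478  (Hoxa6)
log2(709.9/81.89) = 3.116  (Abcb1)
log2(20421/1481) = 3.785  (Dusp6)
log2(8.035/0.587) = 3.775  (Wnt9)
log2(111.8/6.888) = 4.021  (Smad2)
log2(1.276/0.422) = 1.596  (Fos1)
Smad2 is most strongly upregulated.

4.021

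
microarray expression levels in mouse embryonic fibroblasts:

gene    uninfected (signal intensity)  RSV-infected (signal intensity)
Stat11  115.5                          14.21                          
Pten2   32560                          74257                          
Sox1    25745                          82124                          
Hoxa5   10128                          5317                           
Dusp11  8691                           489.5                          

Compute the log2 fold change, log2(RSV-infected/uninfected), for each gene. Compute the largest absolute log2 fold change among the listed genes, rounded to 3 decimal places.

4.150

log2(14.21/115.5) = -3.023  (Stat11)
log2(74257/32560) = 1.189  (Pten2)
log2(82124/25745) = 1.674  (Sox1)
log2(5317/10128) = -0.930  (Hoxa5)
log2(489.5/8691) = -4.150  (Dusp11)
The largest magnitude belongs to Dusp11.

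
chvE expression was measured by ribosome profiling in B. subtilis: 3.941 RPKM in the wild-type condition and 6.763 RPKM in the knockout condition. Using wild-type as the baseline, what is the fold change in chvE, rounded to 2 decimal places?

Fold change = 6.763 / 3.941 = 1.716
chvE is upregulated.

1.72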